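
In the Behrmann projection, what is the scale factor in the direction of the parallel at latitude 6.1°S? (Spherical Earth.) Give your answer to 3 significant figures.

0.871

Behrmann is a cylindrical equal-area projection with standard parallels at ±30°. For cylindrical equal-area with standard parallel φ₀, h = cos φ / cos φ₀ and k = cos φ₀ / cos φ, so h·k = 1.
k = cos 30° / cos 6.1° = 0.8660/0.9943 = 0.8710.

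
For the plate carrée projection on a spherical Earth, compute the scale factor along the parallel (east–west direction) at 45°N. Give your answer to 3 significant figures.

1.41

For the equirectangular projection with φ₀ = 0 (plate carrée), h = 1 along meridians and k = sec φ along parallels.
k = 1/cos 45° = 1/0.7071 = 1.414.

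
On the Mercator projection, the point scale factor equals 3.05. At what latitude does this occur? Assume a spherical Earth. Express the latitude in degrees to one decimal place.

Mercator scale is k = sec φ = 1/cos φ.
1/cos φ = 3.05  ⇒  cos φ = 0.3279  ⇒  φ = arccos(0.3279) ≈ 70.9°.

70.9°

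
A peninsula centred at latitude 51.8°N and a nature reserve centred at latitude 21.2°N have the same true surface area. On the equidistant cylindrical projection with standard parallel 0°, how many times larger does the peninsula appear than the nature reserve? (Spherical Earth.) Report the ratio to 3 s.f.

Plate carrée maps x = Rλ, y = Rφ. The meridian scale is h = 1 and the parallel scale is k = 1/cos φ = sec φ.
Areal scale at 51.8°: h·k = 1.000 × 1.617 = 1.617.
Areal scale at 21.2°: h·k = 1.000 × 1.073 = 1.073.
Ratio = 1.617/1.073 ≈ 1.51.

1.51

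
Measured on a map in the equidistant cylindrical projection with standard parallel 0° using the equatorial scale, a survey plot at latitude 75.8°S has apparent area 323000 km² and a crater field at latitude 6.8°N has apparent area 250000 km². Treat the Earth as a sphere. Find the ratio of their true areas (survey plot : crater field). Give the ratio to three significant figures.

Plate carrée has h = 1 and k = sec φ, giving areal scale sec φ; true area = (apparent area) · cos φ.
True area of survey plot: 323000 × cos(75.8°) = 323000 × 0.2453 = 79230 km².
True area of crater field: 250000 × cos(6.8°) = 250000 × 0.9930 = 248200 km².
Ratio = 79230 / 248200 ≈ 0.319.

0.319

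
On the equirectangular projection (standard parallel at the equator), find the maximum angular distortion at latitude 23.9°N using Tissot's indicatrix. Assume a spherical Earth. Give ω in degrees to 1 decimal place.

5.1°

For the equirectangular projection with φ₀ = 0 (plate carrée), h = 1 along meridians and k = sec φ along parallels.
At 23.9°: h = 1.000, k = 1.094; principal scales a = 1.094, b = 1.000.
sin(ω/2) = (a − b)/(a + b) = 0.09379/2.094 = 0.04479, so ω = 2 arcsin(0.04479) ≈ 5.1°.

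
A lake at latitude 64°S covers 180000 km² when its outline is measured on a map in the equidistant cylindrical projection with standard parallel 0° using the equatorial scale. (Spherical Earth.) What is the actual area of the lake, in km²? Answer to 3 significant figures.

Plate carrée maps x = Rλ, y = Rφ. The meridian scale is h = 1 and the parallel scale is k = 1/cos φ = sec φ.
Areal scale = h·k = 1 × sec φ; at 64°, h = 1.000, k = 2.281, so h·k = 2.281.
True area = apparent / (areal scale) = 180000 / 2.281 ≈ 78900 km².

78900 km²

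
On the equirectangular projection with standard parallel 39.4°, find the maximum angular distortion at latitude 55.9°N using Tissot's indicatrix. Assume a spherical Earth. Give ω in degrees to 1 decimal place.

18.3°

In the equirectangular projection with standard parallel φ₀ = 39.4° (x = Rλ cos φ₀, y = Rφ), meridians are true-scale (h = 1) and the parallel scale is k = cos φ₀ / cos φ.
At 55.9°: h = 1.000, k = 1.378; principal scales a = 1.378, b = 1.000.
sin(ω/2) = (a − b)/(a + b) = 0.3783/2.378 = 0.1591, so ω = 2 arcsin(0.1591) ≈ 18.3°.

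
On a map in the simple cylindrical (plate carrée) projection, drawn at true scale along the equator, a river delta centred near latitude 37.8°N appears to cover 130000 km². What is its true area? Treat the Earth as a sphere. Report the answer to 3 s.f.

In the plate carrée (x = Rλ, y = Rφ), meridians are true-scale (h = 1) and parallels are stretched by k = sec φ.
Areal scale = h·k = 1 × sec φ; at 37.8°, h = 1.000, k = 1.266, so h·k = 1.266.
True area = apparent / (areal scale) = 130000 / 1.266 ≈ 103000 km².

103000 km²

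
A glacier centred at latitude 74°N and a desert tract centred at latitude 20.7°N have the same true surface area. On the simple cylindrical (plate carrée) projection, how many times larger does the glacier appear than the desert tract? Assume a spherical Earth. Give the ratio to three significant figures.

In the plate carrée (x = Rλ, y = Rφ), meridians are true-scale (h = 1) and parallels are stretched by k = sec φ.
Areal scale at 74°: h·k = 1.000 × 3.628 = 3.628.
Areal scale at 20.7°: h·k = 1.000 × 1.069 = 1.069.
Ratio = 3.628/1.069 ≈ 3.39.

3.39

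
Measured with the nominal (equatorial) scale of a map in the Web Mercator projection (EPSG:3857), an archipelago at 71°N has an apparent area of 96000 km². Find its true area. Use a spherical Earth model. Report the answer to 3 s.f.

10200 km²

The Mercator projection is conformal; its linear scale factor is the same in every direction and equals sec φ = 1/cos φ.
Areal scale = k² = sec²φ = 1/cos²(71°) = 1/0.3256² = 9.434.
True area = apparent / (areal scale) = 96000 / 9.434 ≈ 10200 km².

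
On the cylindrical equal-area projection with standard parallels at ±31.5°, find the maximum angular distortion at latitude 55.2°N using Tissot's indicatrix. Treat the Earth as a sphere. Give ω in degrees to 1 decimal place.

For cylindrical equal-area with standard parallel φ₀, h = cos φ / cos φ₀ and k = cos φ₀ / cos φ, so h·k = 1.
At 55.2°: h = 0.6693, k = 1.494; principal scales a = 1.494, b = 0.6693.
sin(ω/2) = (a − b)/(a + b) = 0.8246/2.163 = 0.3812, so ω = 2 arcsin(0.3812) ≈ 44.8°.

44.8°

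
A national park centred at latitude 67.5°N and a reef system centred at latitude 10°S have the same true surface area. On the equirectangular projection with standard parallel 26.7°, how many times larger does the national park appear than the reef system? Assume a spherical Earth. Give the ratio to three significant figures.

In the equirectangular projection with standard parallel φ₀ = 26.7° (x = Rλ cos φ₀, y = Rφ), meridians are true-scale (h = 1) and the parallel scale is k = cos φ₀ / cos φ.
Areal scale at 67.5°: h·k = 1.000 × 2.334 = 2.334.
Areal scale at 10°: h·k = 1.000 × 0.9072 = 0.9072.
Ratio = 2.334/0.9072 ≈ 2.57.

2.57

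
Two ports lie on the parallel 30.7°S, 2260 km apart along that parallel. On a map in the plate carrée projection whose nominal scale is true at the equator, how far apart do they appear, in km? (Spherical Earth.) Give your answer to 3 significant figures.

2630 km

Plate carrée maps x = Rλ, y = Rφ. The meridian scale is h = 1 and the parallel scale is k = 1/cos φ = sec φ.
Along the parallel, k = sec 30.7° = 1/0.8599 = 1.163.
Map distance = 2260 × 1.163 ≈ 2630 km.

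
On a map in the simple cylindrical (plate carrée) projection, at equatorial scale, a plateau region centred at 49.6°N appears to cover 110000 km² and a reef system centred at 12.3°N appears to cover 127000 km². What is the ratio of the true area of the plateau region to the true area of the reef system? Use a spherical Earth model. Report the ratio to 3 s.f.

On the plate carrée, areal scale = h·k = 1 × sec φ, so true area = apparent × cos φ.
True area of plateau region: 110000 × cos(49.6°) = 110000 × 0.6481 = 71290 km².
True area of reef system: 127000 × cos(12.3°) = 127000 × 0.9770 = 124100 km².
Ratio = 71290 / 124100 ≈ 0.575.

0.575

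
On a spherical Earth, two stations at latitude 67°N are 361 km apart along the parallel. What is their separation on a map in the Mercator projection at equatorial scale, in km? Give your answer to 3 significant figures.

For Mercator, h = k = sec φ (a conformal cylindrical projection has a single point scale, 1/cos φ).
Along the parallel, k = sec 67° = 1/0.3907 = 2.559.
Map distance = 361 × 2.559 ≈ 924 km.

924 km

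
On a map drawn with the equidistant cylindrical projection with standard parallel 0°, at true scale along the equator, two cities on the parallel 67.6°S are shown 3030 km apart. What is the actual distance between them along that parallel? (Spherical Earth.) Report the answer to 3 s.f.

1150 km

For the equirectangular projection with φ₀ = 0 (plate carrée), h = 1 along meridians and k = sec φ along parallels.
Along the parallel at 67.6°, map distances are exaggerated by k = sec 67.6° = 2.624.
True distance = 3030 / 2.624 = 3030 × cos 67.6° ≈ 1150 km.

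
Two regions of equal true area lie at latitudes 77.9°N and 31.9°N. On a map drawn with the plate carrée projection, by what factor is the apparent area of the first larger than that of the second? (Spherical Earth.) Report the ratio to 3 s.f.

4.05

In the plate carrée (x = Rλ, y = Rφ), meridians are true-scale (h = 1) and parallels are stretched by k = sec φ.
Areal scale at 77.9°: h·k = 1.000 × 4.771 = 4.771.
Areal scale at 31.9°: h·k = 1.000 × 1.178 = 1.178.
Ratio = 4.771/1.178 ≈ 4.05.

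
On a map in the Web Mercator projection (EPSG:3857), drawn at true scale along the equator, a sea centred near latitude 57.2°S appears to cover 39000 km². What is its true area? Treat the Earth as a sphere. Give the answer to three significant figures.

For Mercator, h = k = sec φ (a conformal cylindrical projection has a single point scale, 1/cos φ).
Areal scale = k² = sec²φ = 1/cos²(57.2°) = 1/0.5417² = 3.408.
True area = apparent / (areal scale) = 39000 / 3.408 ≈ 11400 km².

11400 km²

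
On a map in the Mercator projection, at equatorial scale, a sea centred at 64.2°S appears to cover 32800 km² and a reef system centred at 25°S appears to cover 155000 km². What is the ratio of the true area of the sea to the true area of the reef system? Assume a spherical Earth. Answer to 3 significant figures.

0.0488

On Mercator the areal scale is sec²φ, so true area = apparent × cos²φ.
True area of sea: 32800 × cos²(64.2°) = 32800 × 0.1894 = 6213 km².
True area of reef system: 155000 × cos²(25°) = 155000 × 0.8214 = 127300 km².
Ratio = 6213 / 127300 ≈ 0.0488.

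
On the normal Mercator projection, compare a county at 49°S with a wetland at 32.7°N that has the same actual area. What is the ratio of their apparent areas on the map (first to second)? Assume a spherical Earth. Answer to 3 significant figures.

Mercator areal scale is sec²φ.
At 49°: sec²(49°) = 1/0.6561² = 2.323.
At 32.7°: sec²(32.7°) = 1/0.8415² = 1.412.
Ratio = 2.323/1.412 = cos²(32.7°)/cos²(49°) ≈ 1.65.

1.65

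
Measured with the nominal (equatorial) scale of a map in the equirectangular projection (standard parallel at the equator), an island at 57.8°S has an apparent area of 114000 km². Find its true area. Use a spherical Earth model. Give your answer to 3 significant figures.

Plate carrée maps x = Rλ, y = Rφ. The meridian scale is h = 1 and the parallel scale is k = 1/cos φ = sec φ.
Areal scale = h·k = 1 × sec φ; at 57.8°, h = 1.000, k = 1.877, so h·k = 1.877.
True area = apparent / (areal scale) = 114000 / 1.877 ≈ 60700 km².

60700 km²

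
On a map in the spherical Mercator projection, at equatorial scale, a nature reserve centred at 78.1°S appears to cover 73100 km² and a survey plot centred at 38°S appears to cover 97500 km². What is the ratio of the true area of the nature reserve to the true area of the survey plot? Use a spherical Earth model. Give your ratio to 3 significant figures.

0.0513

Since Mercator area scale is 1/cos²φ, the true area equals the apparent area multiplied by cos²φ.
True area of nature reserve: 73100 × cos²(78.1°) = 73100 × 0.04252 = 3108 km².
True area of survey plot: 97500 × cos²(38°) = 97500 × 0.6210 = 60540 km².
Ratio = 3108 / 60540 ≈ 0.0513.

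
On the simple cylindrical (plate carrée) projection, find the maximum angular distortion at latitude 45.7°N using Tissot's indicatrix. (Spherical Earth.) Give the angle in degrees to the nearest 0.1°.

In the plate carrée (x = Rλ, y = Rφ), meridians are true-scale (h = 1) and parallels are stretched by k = sec φ.
At 45.7°: h = 1.000, k = 1.432; principal scales a = 1.432, b = 1.000.
sin(ω/2) = (a − b)/(a + b) = 0.4318/2.432 = 0.1776, so ω = 2 arcsin(0.1776) ≈ 20.5°.

20.5°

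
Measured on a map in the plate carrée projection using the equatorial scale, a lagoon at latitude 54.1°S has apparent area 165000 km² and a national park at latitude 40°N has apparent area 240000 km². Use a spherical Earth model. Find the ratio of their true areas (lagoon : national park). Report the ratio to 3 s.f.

0.526

Plate carrée has h = 1 and k = sec φ, giving areal scale sec φ; true area = (apparent area) · cos φ.
True area of lagoon: 165000 × cos(54.1°) = 165000 × 0.5864 = 96750 km².
True area of national park: 240000 × cos(40°) = 240000 × 0.7660 = 183900 km².
Ratio = 96750 / 183900 ≈ 0.526.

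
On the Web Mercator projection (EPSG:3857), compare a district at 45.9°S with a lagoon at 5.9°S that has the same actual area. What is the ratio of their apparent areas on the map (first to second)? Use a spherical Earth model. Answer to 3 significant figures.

2.04

On Mercator, area is exaggerated by sec²φ = 1/cos²φ.
At 45.9°: sec²(45.9°) = 1/0.6959² = 2.065.
At 5.9°: sec²(5.9°) = 1/0.9947² = 1.011.
Ratio = 2.065/1.011 = cos²(5.9°)/cos²(45.9°) ≈ 2.04.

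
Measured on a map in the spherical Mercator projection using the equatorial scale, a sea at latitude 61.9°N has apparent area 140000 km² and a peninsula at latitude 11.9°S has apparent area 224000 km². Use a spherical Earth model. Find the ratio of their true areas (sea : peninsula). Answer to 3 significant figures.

0.145

Mercator's areal exaggeration is sec²φ; hence true area = (apparent area) · cos²φ.
True area of sea: 140000 × cos²(61.9°) = 140000 × 0.2219 = 31060 km².
True area of peninsula: 224000 × cos²(11.9°) = 224000 × 0.9575 = 214500 km².
Ratio = 31060 / 214500 ≈ 0.145.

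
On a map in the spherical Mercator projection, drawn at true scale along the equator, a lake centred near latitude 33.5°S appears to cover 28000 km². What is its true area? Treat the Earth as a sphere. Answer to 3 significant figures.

Mercator is conformal, so the point scale is isotropic: h = k = sec φ = 1/cos φ.
Areal scale = k² = sec²φ = 1/cos²(33.5°) = 1/0.8339² = 1.438.
True area = apparent / (areal scale) = 28000 / 1.438 ≈ 19500 km².

19500 km²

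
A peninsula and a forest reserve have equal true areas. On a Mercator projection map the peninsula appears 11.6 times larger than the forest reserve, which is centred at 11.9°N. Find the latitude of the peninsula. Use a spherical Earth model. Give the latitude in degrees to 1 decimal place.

For equal true areas on Mercator, apparent areas scale as sec²φ, so the ratio is cos²φ₂ / cos²φ₁.
cos²φ₂ / cos²φ₁ = 11.6  ⇒  cos φ₁ = cos 11.9° / √11.6 = 0.9785/3.406 = 0.2873.
φ₁ = arccos(0.2873) ≈ 73.3°.

73.3°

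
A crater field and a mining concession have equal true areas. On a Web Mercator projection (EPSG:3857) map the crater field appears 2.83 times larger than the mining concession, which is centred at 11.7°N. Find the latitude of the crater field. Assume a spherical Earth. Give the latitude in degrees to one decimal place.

54.4°

On Mercator, (apparent₁)/(apparent₂) = sec²φ₁ / sec²φ₂ when true areas are equal.
cos²φ₂ / cos²φ₁ = 2.83  ⇒  cos φ₁ = cos 11.7° / √2.83 = 0.9792/1.682 = 0.5821.
φ₁ = arccos(0.5821) ≈ 54.4°.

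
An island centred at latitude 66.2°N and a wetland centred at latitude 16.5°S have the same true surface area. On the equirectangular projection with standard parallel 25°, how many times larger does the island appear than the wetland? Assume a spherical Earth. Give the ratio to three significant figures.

2.38

In the equirectangular projection with standard parallel φ₀ = 25° (x = Rλ cos φ₀, y = Rφ), meridians are true-scale (h = 1) and the parallel scale is k = cos φ₀ / cos φ.
Areal scale at 66.2°: h·k = 1.000 × 2.246 = 2.246.
Areal scale at 16.5°: h·k = 1.000 × 0.9452 = 0.9452.
Ratio = 2.246/0.9452 ≈ 2.38.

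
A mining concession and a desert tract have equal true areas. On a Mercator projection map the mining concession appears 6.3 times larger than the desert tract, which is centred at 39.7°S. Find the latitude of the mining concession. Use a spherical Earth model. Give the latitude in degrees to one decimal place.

Mercator areal scale is sec²φ, so apparent-area ratio = sec²φ₁ / sec²φ₂ = cos²φ₂ / cos²φ₁.
cos²φ₂ / cos²φ₁ = 6.3  ⇒  cos φ₁ = cos 39.7° / √6.3 = 0.7694/2.510 = 0.3065.
φ₁ = arccos(0.3065) ≈ 72.1°.

72.1°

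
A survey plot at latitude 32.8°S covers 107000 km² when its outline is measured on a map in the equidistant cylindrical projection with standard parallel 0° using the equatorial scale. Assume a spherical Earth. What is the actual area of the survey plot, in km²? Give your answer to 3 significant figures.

89900 km²

Plate carrée maps x = Rλ, y = Rφ. The meridian scale is h = 1 and the parallel scale is k = 1/cos φ = sec φ.
Areal scale = h·k = 1 × sec φ; at 32.8°, h = 1.000, k = 1.190, so h·k = 1.190.
True area = apparent / (areal scale) = 107000 / 1.190 ≈ 89900 km².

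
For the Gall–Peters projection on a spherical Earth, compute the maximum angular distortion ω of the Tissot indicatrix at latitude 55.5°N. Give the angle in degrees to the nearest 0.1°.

Gall–Peters is a cylindrical equal-area projection with standard parallels at ±45°. Cylindrical equal-area (φ₀ = 45°): h = cos φ / cos 45° along meridians, k = cos 45° / cos φ along parallels; h·k = 1.
At 55.5°: h = 0.8010, k = 1.248; principal scales a = 1.248, b = 0.8010.
sin(ω/2) = (a − b)/(a + b) = 0.4474/2.049 = 0.2183, so ω = 2 arcsin(0.2183) ≈ 25.2°.

25.2°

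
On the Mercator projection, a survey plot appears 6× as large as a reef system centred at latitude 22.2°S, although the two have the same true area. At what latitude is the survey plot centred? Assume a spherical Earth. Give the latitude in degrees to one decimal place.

On Mercator, (apparent₁)/(apparent₂) = sec²φ₁ / sec²φ₂ when true areas are equal.
cos²φ₂ / cos²φ₁ = 6  ⇒  cos φ₁ = cos 22.2° / √6 = 0.9259/2.449 = 0.3780.
φ₁ = arccos(0.3780) ≈ 67.8°.

67.8°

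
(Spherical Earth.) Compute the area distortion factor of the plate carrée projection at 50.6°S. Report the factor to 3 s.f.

1.58

For the equirectangular projection with φ₀ = 0 (plate carrée), h = 1 along meridians and k = sec φ along parallels.
Areal scale = h·k = 1 × sec φ; at 50.6°, h = 1.000, k = 1.575, so h·k = 1.575.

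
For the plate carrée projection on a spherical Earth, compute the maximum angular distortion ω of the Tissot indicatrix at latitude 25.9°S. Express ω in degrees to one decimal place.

In the plate carrée (x = Rλ, y = Rφ), meridians are true-scale (h = 1) and parallels are stretched by k = sec φ.
At 25.9°: h = 1.000, k = 1.112; principal scales a = 1.112, b = 1.000.
sin(ω/2) = (a − b)/(a + b) = 0.1117/2.112 = 0.05288, so ω = 2 arcsin(0.05288) ≈ 6.1°.

6.1°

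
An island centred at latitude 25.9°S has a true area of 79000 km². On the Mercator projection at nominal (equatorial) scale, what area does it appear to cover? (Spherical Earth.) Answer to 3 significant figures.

97600 km²

The Mercator projection is conformal; its linear scale factor is the same in every direction and equals sec φ = 1/cos φ.
Areal scale = k² = sec²φ = 1/cos²(25.9°) = 1/0.8996² = 1.236.
Apparent area = 79000 × 1.236 ≈ 97600 km².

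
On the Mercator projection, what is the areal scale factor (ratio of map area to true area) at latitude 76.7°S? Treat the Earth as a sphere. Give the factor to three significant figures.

18.9

For Mercator, h = k = sec φ (a conformal cylindrical projection has a single point scale, 1/cos φ).
Areal scale = k² = sec²φ = 1/cos²(76.7°) = 1/0.2300² = 18.90.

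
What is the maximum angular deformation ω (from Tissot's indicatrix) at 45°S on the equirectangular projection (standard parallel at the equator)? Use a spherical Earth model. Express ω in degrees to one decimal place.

For the equirectangular projection with φ₀ = 0 (plate carrée), h = 1 along meridians and k = sec φ along parallels.
At 45°: h = 1.000, k = 1.414; principal scales a = 1.414, b = 1.000.
sin(ω/2) = (a − b)/(a + b) = 0.4142/2.414 = 0.1716, so ω = 2 arcsin(0.1716) ≈ 19.8°.

19.8°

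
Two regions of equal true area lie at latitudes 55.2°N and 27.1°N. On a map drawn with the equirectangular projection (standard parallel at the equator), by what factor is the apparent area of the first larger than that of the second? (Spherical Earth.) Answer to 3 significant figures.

For the equirectangular projection with φ₀ = 0 (plate carrée), h = 1 along meridians and k = sec φ along parallels.
Areal scale at 55.2°: h·k = 1.000 × 1.752 = 1.752.
Areal scale at 27.1°: h·k = 1.000 × 1.123 = 1.123.
Ratio = 1.752/1.123 ≈ 1.56.

1.56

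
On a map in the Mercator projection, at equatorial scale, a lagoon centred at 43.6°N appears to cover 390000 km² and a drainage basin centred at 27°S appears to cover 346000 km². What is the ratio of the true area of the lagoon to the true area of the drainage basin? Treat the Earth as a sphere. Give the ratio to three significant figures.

Since Mercator area scale is 1/cos²φ, the true area equals the apparent area multiplied by cos²φ.
True area of lagoon: 390000 × cos²(43.6°) = 390000 × 0.5244 = 204500 km².
True area of drainage basin: 346000 × cos²(27°) = 346000 × 0.7939 = 274700 km².
Ratio = 204500 / 274700 ≈ 0.745.

0.745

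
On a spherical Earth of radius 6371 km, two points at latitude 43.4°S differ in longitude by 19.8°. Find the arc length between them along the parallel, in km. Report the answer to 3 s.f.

1600 km

Arc length along a parallel = R cos φ · Δλ (with Δλ in radians).
= 6371 × cos 43.4° × (19.8° × π/180) = 6371 × 0.7266 × 0.3456 ≈ 1600 km.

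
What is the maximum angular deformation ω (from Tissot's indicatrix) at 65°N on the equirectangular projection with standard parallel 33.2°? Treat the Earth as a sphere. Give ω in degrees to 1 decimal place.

With standard parallel φ₀ = 33.2°, the equirectangular projection gives x = Rλ cos φ₀, y = Rφ, so h = 1 and k = cos 33.2° / cos φ.
At 65°: h = 1.000, k = 1.980; principal scales a = 1.980, b = 1.000.
sin(ω/2) = (a − b)/(a + b) = 0.9800/2.980 = 0.3288, so ω = 2 arcsin(0.3288) ≈ 38.4°.

38.4°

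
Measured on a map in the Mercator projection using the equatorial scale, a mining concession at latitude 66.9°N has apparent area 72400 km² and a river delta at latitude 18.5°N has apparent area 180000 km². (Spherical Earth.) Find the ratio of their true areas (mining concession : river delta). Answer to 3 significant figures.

0.0688

On Mercator the areal scale is sec²φ, so true area = apparent × cos²φ.
True area of mining concession: 72400 × cos²(66.9°) = 72400 × 0.1539 = 11140 km².
True area of river delta: 180000 × cos²(18.5°) = 180000 × 0.8993 = 161900 km².
Ratio = 11140 / 161900 ≈ 0.0688.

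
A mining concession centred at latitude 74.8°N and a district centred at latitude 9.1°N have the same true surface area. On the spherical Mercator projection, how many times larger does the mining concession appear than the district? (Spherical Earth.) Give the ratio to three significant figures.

14.2

On Mercator, area is exaggerated by sec²φ = 1/cos²φ.
At 74.8°: sec²(74.8°) = 1/0.2622² = 14.55.
At 9.1°: sec²(9.1°) = 1/0.9874² = 1.026.
Ratio = 14.55/1.026 = cos²(9.1°)/cos²(74.8°) ≈ 14.2.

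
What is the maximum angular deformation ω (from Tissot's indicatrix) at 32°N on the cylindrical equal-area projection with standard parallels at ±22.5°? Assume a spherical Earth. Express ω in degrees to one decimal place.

For cylindrical equal-area with standard parallel φ₀, h = cos φ / cos φ₀ and k = cos φ₀ / cos φ, so h·k = 1.
At 32°: h = 0.9179, k = 1.089; principal scales a = 1.089, b = 0.9179.
sin(ω/2) = (a − b)/(a + b) = 0.1715/2.007 = 0.08544, so ω = 2 arcsin(0.08544) ≈ 9.8°.

9.8°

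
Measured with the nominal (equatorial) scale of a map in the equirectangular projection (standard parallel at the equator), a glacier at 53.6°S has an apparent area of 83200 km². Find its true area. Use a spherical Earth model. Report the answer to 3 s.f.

49400 km²

Plate carrée maps x = Rλ, y = Rφ. The meridian scale is h = 1 and the parallel scale is k = 1/cos φ = sec φ.
Areal scale = h·k = 1 × sec φ; at 53.6°, h = 1.000, k = 1.685, so h·k = 1.685.
True area = apparent / (areal scale) = 83200 / 1.685 ≈ 49400 km².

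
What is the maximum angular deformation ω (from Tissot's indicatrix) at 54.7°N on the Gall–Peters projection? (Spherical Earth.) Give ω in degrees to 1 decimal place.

Gall–Peters is a cylindrical equal-area projection with standard parallels at ±45°. A cylindrical equal-area projection with standard parallel φ₀ has meridian scale h = cos φ / cos φ₀ and parallel scale k = cos φ₀ / cos φ (so areas are preserved, h·k = 1).
At 54.7°: h = 0.8172, k = 1.224; principal scales a = 1.224, b = 0.8172.
sin(ω/2) = (a − b)/(a + b) = 0.4065/2.041 = 0.1992, so ω = 2 arcsin(0.1992) ≈ 23.0°.

23.0°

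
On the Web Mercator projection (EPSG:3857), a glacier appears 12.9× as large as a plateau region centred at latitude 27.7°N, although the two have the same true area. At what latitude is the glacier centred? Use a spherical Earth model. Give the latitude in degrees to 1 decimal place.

75.7°

On Mercator, (apparent₁)/(apparent₂) = sec²φ₁ / sec²φ₂ when true areas are equal.
cos²φ₂ / cos²φ₁ = 12.9  ⇒  cos φ₁ = cos 27.7° / √12.9 = 0.8854/3.592 = 0.2465.
φ₁ = arccos(0.2465) ≈ 75.7°.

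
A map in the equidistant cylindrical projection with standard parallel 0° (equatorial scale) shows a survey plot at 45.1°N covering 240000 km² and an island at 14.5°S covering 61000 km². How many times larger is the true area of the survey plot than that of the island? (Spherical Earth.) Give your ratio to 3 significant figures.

On the plate carrée, areal scale = h·k = 1 × sec φ, so true area = apparent × cos φ.
True area of survey plot: 240000 × cos(45.1°) = 240000 × 0.7059 = 169400 km².
True area of island: 61000 × cos(14.5°) = 61000 × 0.9681 = 59060 km².
Ratio = 169400 / 59060 ≈ 2.87.

2.87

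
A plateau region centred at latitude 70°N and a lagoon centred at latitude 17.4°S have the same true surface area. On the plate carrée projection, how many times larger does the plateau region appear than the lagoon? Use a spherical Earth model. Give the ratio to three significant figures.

In the plate carrée (x = Rλ, y = Rφ), meridians are true-scale (h = 1) and parallels are stretched by k = sec φ.
Areal scale at 70°: h·k = 1.000 × 2.924 = 2.924.
Areal scale at 17.4°: h·k = 1.000 × 1.048 = 1.048.
Ratio = 2.924/1.048 ≈ 2.79.

2.79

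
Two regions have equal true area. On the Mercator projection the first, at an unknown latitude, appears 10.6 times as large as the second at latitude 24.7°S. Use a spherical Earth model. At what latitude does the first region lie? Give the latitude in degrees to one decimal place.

73.8°

On Mercator, (apparent₁)/(apparent₂) = sec²φ₁ / sec²φ₂ when true areas are equal.
cos²φ₂ / cos²φ₁ = 10.6  ⇒  cos φ₁ = cos 24.7° / √10.6 = 0.9085/3.256 = 0.2790.
φ₁ = arccos(0.2790) ≈ 73.8°.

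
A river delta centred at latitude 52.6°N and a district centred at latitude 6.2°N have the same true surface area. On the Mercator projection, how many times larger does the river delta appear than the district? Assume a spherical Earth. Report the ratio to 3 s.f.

2.68

Mercator areal scale is sec²φ.
At 52.6°: sec²(52.6°) = 1/0.6074² = 2.711.
At 6.2°: sec²(6.2°) = 1/0.9942² = 1.012.
Ratio = 2.711/1.012 = cos²(6.2°)/cos²(52.6°) ≈ 2.68.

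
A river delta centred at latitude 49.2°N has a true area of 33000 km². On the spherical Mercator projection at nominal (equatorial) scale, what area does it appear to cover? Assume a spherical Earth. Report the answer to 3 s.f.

77300 km²

The Mercator projection is conformal; its linear scale factor is the same in every direction and equals sec φ = 1/cos φ.
Areal scale = k² = sec²φ = 1/cos²(49.2°) = 1/0.6534² = 2.342.
Apparent area = 33000 × 2.342 ≈ 77300 km².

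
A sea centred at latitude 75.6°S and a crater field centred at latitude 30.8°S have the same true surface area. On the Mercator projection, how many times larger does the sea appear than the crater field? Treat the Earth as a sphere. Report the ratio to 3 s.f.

Mercator is conformal with k = sec φ, so areal scale = k² = sec²φ.
At 75.6°: sec²(75.6°) = 1/0.2487² = 16.17.
At 30.8°: sec²(30.8°) = 1/0.8590² = 1.355.
Ratio = 16.17/1.355 = cos²(30.8°)/cos²(75.6°) ≈ 11.9.

11.9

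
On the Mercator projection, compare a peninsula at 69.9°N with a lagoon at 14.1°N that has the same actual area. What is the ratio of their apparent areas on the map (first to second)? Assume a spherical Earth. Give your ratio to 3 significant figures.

7.96

On Mercator, area is exaggerated by sec²φ = 1/cos²φ.
At 69.9°: sec²(69.9°) = 1/0.3437² = 8.467.
At 14.1°: sec²(14.1°) = 1/0.9699² = 1.063.
Ratio = 8.467/1.063 = cos²(14.1°)/cos²(69.9°) ≈ 7.96.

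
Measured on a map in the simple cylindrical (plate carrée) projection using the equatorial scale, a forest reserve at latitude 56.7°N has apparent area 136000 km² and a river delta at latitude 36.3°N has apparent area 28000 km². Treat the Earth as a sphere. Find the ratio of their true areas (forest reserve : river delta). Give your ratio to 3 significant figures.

3.31

Plate carrée has h = 1 and k = sec φ, giving areal scale sec φ; true area = (apparent area) · cos φ.
True area of forest reserve: 136000 × cos(56.7°) = 136000 × 0.5490 = 74670 km².
True area of river delta: 28000 × cos(36.3°) = 28000 × 0.8059 = 22570 km².
Ratio = 74670 / 22570 ≈ 3.31.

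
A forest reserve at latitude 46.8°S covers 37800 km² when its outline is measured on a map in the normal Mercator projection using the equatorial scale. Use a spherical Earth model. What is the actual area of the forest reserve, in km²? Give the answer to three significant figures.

17700 km²

The Mercator projection is conformal; its linear scale factor is the same in every direction and equals sec φ = 1/cos φ.
Areal scale = k² = sec²φ = 1/cos²(46.8°) = 1/0.6845² = 2.134.
True area = apparent / (areal scale) = 37800 / 2.134 ≈ 17700 km².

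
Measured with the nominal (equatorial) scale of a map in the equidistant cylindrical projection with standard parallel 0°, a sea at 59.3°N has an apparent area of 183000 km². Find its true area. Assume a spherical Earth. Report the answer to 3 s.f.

Plate carrée maps x = Rλ, y = Rφ. The meridian scale is h = 1 and the parallel scale is k = 1/cos φ = sec φ.
Areal scale = h·k = 1 × sec φ; at 59.3°, h = 1.000, k = 1.959, so h·k = 1.959.
True area = apparent / (areal scale) = 183000 / 1.959 ≈ 93400 km².

93400 km²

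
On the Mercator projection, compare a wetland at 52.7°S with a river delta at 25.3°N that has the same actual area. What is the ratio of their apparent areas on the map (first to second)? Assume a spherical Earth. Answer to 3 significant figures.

Mercator is conformal with k = sec φ, so areal scale = k² = sec²φ.
At 52.7°: sec²(52.7°) = 1/0.6060² = 2.723.
At 25.3°: sec²(25.3°) = 1/0.9041² = 1.223.
Ratio = 2.723/1.223 = cos²(25.3°)/cos²(52.7°) ≈ 2.23.

2.23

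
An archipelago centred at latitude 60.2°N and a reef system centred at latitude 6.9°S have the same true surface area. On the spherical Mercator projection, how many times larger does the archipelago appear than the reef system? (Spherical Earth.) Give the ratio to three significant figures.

3.99

Mercator areal scale is sec²φ.
At 60.2°: sec²(60.2°) = 1/0.4970² = 4.049.
At 6.9°: sec²(6.9°) = 1/0.9928² = 1.015.
Ratio = 4.049/1.015 = cos²(6.9°)/cos²(60.2°) ≈ 3.99.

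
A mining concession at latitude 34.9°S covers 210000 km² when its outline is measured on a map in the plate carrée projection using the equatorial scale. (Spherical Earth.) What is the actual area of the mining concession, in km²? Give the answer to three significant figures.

172000 km²

In the plate carrée (x = Rλ, y = Rφ), meridians are true-scale (h = 1) and parallels are stretched by k = sec φ.
Areal scale = h·k = 1 × sec φ; at 34.9°, h = 1.000, k = 1.219, so h·k = 1.219.
True area = apparent / (areal scale) = 210000 / 1.219 ≈ 172000 km².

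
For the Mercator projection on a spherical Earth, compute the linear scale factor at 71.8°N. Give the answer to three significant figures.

3.20

Mercator is conformal, so the point scale is isotropic: h = k = sec φ = 1/cos φ.
k = 1/cos 71.8° = 1/0.3123 = 3.202.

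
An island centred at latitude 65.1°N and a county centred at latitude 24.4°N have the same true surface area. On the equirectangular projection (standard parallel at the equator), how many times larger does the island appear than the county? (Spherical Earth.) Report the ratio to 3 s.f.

2.16

Plate carrée maps x = Rλ, y = Rφ. The meridian scale is h = 1 and the parallel scale is k = 1/cos φ = sec φ.
Areal scale at 65.1°: h·k = 1.000 × 2.375 = 2.375.
Areal scale at 24.4°: h·k = 1.000 × 1.098 = 1.098.
Ratio = 2.375/1.098 ≈ 2.16.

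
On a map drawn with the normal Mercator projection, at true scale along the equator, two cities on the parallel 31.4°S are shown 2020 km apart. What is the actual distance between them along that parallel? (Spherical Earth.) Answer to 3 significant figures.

1720 km

For Mercator, h = k = sec φ (a conformal cylindrical projection has a single point scale, 1/cos φ).
Along the parallel at 31.4°, map distances are exaggerated by k = sec 31.4° = 1.172.
True distance = 2020 / 1.172 = 2020 × cos 31.4° ≈ 1720 km.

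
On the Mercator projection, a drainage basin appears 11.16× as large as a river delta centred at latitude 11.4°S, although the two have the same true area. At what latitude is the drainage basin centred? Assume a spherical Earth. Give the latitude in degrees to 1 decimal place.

On Mercator, (apparent₁)/(apparent₂) = sec²φ₁ / sec²φ₂ when true areas are equal.
cos²φ₂ / cos²φ₁ = 11.16  ⇒  cos φ₁ = cos 11.4° / √11.16 = 0.9803/3.341 = 0.2934.
φ₁ = arccos(0.2934) ≈ 72.9°.

72.9°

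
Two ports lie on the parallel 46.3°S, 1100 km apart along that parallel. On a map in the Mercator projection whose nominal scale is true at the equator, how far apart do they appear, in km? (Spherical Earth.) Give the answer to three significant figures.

The Mercator projection is conformal; its linear scale factor is the same in every direction and equals sec φ = 1/cos φ.
Along the parallel, k = sec 46.3° = 1/0.6909 = 1.447.
Map distance = 1100 × 1.447 ≈ 1590 km.

1590 km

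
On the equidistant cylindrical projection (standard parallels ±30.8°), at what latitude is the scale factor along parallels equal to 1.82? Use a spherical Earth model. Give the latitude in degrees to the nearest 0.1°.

With standard parallel φ₀ = 30.8°, the equirectangular projection gives x = Rλ cos φ₀, y = Rφ, so h = 1 and k = cos 30.8° / cos φ.
k = cos φ₀ / cos φ = 1.82  ⇒  cos φ = cos 30.8° / 1.82 = 0.4720.
φ = arccos(0.4720) ≈ 61.8°.

61.8°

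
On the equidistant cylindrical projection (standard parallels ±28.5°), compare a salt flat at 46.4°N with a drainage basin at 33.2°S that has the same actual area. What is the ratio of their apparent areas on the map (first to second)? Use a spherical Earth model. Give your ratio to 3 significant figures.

The equidistant cylindrical projection with φ₀ = 28.5° has h = 1 (meridians true) and k = cos φ₀ / cos φ along parallels.
Areal scale at 46.4°: h·k = 1.000 × 1.274 = 1.274.
Areal scale at 33.2°: h·k = 1.000 × 1.050 = 1.050.
Ratio = 1.274/1.050 ≈ 1.21.

1.21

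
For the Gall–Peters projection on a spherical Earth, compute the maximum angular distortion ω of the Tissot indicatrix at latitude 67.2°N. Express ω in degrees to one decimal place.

Gall–Peters is a cylindrical equal-area projection with standard parallels at ±45°. Cylindrical equal-area (φ₀ = 45°): h = cos φ / cos 45° along meridians, k = cos 45° / cos φ along parallels; h·k = 1.
At 67.2°: h = 0.5480, k = 1.825; principal scales a = 1.825, b = 0.5480.
sin(ω/2) = (a − b)/(a + b) = 1.277/2.373 = 0.5381, so ω = 2 arcsin(0.5381) ≈ 65.1°.

65.1°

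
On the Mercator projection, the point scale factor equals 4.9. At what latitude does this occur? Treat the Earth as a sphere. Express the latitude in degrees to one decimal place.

78.2°

Mercator scale is k = sec φ = 1/cos φ.
1/cos φ = 4.9  ⇒  cos φ = 0.2041  ⇒  φ = arccos(0.2041) ≈ 78.2°.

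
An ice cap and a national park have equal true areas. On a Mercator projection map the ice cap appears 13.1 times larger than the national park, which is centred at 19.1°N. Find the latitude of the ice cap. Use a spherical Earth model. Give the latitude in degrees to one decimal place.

For equal true areas on Mercator, apparent areas scale as sec²φ, so the ratio is cos²φ₂ / cos²φ₁.
cos²φ₂ / cos²φ₁ = 13.1  ⇒  cos φ₁ = cos 19.1° / √13.1 = 0.9449/3.619 = 0.2611.
φ₁ = arccos(0.2611) ≈ 74.9°.

74.9°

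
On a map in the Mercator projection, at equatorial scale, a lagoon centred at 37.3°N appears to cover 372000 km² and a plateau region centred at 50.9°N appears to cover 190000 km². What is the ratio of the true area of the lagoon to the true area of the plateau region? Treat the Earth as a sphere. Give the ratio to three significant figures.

3.11

Mercator's areal exaggeration is sec²φ; hence true area = (apparent area) · cos²φ.
True area of lagoon: 372000 × cos²(37.3°) = 372000 × 0.6328 = 235400 km².
True area of plateau region: 190000 × cos²(50.9°) = 190000 × 0.3978 = 75570 km².
Ratio = 235400 / 75570 ≈ 3.11.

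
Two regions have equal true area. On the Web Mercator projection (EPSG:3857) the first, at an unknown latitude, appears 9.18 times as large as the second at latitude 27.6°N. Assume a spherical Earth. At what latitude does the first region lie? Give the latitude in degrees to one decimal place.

On Mercator, (apparent₁)/(apparent₂) = sec²φ₁ / sec²φ₂ when true areas are equal.
cos²φ₂ / cos²φ₁ = 9.18  ⇒  cos φ₁ = cos 27.6° / √9.18 = 0.8862/3.030 = 0.2925.
φ₁ = arccos(0.2925) ≈ 73.0°.

73.0°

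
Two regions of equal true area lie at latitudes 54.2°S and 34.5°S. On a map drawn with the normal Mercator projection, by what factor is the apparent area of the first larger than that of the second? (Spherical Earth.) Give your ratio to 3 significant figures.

On Mercator, area is exaggerated by sec²φ = 1/cos²φ.
At 54.2°: sec²(54.2°) = 1/0.5850² = 2.922.
At 34.5°: sec²(34.5°) = 1/0.8241² = 1.472.
Ratio = 2.922/1.472 = cos²(34.5°)/cos²(54.2°) ≈ 1.98.

1.98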